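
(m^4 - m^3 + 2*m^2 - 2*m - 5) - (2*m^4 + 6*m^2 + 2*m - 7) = -m^4 - m^3 - 4*m^2 - 4*m + 2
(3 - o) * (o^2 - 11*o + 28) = -o^3 + 14*o^2 - 61*o + 84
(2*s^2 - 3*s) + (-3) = 2*s^2 - 3*s - 3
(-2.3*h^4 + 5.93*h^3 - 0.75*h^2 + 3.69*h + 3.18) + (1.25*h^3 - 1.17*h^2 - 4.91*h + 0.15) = -2.3*h^4 + 7.18*h^3 - 1.92*h^2 - 1.22*h + 3.33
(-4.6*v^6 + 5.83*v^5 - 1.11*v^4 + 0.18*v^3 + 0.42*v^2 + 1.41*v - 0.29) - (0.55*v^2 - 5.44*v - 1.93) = -4.6*v^6 + 5.83*v^5 - 1.11*v^4 + 0.18*v^3 - 0.13*v^2 + 6.85*v + 1.64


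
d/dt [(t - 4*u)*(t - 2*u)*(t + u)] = 3*t^2 - 10*t*u + 2*u^2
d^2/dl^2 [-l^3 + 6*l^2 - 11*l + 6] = 12 - 6*l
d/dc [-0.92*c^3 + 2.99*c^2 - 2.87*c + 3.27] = -2.76*c^2 + 5.98*c - 2.87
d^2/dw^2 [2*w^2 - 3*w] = 4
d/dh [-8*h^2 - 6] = -16*h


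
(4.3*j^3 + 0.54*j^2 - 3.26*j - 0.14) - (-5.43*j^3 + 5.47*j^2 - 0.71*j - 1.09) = 9.73*j^3 - 4.93*j^2 - 2.55*j + 0.95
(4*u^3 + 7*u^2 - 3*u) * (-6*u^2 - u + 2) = -24*u^5 - 46*u^4 + 19*u^3 + 17*u^2 - 6*u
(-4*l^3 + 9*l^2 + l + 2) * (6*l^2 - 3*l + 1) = -24*l^5 + 66*l^4 - 25*l^3 + 18*l^2 - 5*l + 2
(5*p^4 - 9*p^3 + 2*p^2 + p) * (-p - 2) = -5*p^5 - p^4 + 16*p^3 - 5*p^2 - 2*p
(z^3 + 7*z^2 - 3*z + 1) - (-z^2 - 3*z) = z^3 + 8*z^2 + 1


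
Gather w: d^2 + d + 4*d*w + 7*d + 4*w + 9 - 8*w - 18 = d^2 + 8*d + w*(4*d - 4) - 9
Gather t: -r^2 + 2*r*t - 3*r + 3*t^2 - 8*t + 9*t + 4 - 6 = -r^2 - 3*r + 3*t^2 + t*(2*r + 1) - 2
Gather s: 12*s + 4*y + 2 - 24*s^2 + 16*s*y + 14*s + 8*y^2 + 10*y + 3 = -24*s^2 + s*(16*y + 26) + 8*y^2 + 14*y + 5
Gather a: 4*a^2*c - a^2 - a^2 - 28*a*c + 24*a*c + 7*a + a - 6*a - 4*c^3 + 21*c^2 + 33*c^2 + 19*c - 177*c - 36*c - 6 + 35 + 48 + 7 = a^2*(4*c - 2) + a*(2 - 4*c) - 4*c^3 + 54*c^2 - 194*c + 84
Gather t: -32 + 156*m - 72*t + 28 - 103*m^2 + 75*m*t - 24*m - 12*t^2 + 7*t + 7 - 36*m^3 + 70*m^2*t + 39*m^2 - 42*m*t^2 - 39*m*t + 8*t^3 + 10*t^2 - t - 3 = -36*m^3 - 64*m^2 + 132*m + 8*t^3 + t^2*(-42*m - 2) + t*(70*m^2 + 36*m - 66)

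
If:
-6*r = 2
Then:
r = -1/3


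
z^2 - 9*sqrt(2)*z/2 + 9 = (z - 3*sqrt(2))*(z - 3*sqrt(2)/2)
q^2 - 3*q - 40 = (q - 8)*(q + 5)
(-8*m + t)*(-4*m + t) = 32*m^2 - 12*m*t + t^2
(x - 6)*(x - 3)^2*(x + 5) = x^4 - 7*x^3 - 15*x^2 + 171*x - 270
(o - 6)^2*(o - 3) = o^3 - 15*o^2 + 72*o - 108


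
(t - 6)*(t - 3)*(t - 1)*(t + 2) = t^4 - 8*t^3 + 7*t^2 + 36*t - 36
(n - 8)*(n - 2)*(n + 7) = n^3 - 3*n^2 - 54*n + 112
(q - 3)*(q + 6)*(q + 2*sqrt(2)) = q^3 + 2*sqrt(2)*q^2 + 3*q^2 - 18*q + 6*sqrt(2)*q - 36*sqrt(2)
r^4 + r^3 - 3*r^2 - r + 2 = (r - 1)^2*(r + 1)*(r + 2)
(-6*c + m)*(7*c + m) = -42*c^2 + c*m + m^2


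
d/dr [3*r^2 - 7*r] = 6*r - 7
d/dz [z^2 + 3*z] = 2*z + 3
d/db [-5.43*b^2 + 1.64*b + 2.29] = 1.64 - 10.86*b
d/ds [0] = 0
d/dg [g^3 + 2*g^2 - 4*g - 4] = 3*g^2 + 4*g - 4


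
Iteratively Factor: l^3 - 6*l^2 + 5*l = (l - 5)*(l^2 - l) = l*(l - 5)*(l - 1)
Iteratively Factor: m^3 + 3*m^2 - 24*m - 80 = (m + 4)*(m^2 - m - 20) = (m - 5)*(m + 4)*(m + 4)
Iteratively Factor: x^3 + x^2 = (x)*(x^2 + x) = x*(x + 1)*(x)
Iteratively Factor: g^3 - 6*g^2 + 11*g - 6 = (g - 1)*(g^2 - 5*g + 6) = (g - 3)*(g - 1)*(g - 2)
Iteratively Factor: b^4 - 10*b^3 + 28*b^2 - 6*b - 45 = (b - 5)*(b^3 - 5*b^2 + 3*b + 9) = (b - 5)*(b - 3)*(b^2 - 2*b - 3) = (b - 5)*(b - 3)^2*(b + 1)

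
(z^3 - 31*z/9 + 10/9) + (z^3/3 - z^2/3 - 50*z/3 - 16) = 4*z^3/3 - z^2/3 - 181*z/9 - 134/9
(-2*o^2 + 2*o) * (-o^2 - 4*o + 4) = 2*o^4 + 6*o^3 - 16*o^2 + 8*o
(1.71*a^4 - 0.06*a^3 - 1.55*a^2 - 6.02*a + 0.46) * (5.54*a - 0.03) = 9.4734*a^5 - 0.3837*a^4 - 8.5852*a^3 - 33.3043*a^2 + 2.729*a - 0.0138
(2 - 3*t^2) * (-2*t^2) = 6*t^4 - 4*t^2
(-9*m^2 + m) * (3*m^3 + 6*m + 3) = -27*m^5 + 3*m^4 - 54*m^3 - 21*m^2 + 3*m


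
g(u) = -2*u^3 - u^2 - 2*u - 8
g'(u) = -6*u^2 - 2*u - 2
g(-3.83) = 97.35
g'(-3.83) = -82.35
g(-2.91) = 38.64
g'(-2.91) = -46.99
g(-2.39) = 18.37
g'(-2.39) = -31.49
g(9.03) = -1580.23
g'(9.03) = -509.31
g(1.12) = -14.30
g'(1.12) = -11.77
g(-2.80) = 33.66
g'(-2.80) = -43.44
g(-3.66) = 83.98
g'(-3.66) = -75.05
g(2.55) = -52.77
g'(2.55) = -46.12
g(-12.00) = 3328.00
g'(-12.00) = -842.00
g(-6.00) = 400.00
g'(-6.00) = -206.00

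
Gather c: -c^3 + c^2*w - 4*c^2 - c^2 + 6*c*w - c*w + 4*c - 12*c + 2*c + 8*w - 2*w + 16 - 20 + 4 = -c^3 + c^2*(w - 5) + c*(5*w - 6) + 6*w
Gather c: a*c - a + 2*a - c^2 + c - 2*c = a - c^2 + c*(a - 1)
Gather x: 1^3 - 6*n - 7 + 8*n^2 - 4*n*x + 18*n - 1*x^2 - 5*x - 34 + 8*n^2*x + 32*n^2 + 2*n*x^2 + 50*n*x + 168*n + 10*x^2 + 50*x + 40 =40*n^2 + 180*n + x^2*(2*n + 9) + x*(8*n^2 + 46*n + 45)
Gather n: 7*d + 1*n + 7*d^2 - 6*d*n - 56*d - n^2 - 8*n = 7*d^2 - 49*d - n^2 + n*(-6*d - 7)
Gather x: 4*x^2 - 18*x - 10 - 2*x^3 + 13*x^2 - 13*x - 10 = -2*x^3 + 17*x^2 - 31*x - 20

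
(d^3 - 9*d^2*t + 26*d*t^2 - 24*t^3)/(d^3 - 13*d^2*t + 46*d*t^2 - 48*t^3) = (-d + 4*t)/(-d + 8*t)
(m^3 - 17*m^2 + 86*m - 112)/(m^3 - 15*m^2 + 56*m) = (m - 2)/m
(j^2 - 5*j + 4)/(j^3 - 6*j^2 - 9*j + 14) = (j - 4)/(j^2 - 5*j - 14)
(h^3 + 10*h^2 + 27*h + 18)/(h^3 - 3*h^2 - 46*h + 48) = (h^2 + 4*h + 3)/(h^2 - 9*h + 8)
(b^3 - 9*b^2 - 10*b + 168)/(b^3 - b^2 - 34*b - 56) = (b - 6)/(b + 2)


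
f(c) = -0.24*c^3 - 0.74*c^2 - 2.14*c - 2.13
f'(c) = -0.72*c^2 - 1.48*c - 2.14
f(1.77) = -9.57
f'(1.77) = -7.02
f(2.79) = -19.07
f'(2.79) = -11.87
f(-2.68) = 2.91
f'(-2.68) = -3.34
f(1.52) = -7.94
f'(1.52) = -6.05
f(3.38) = -27.08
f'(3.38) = -15.37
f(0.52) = -3.48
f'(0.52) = -3.10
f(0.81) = -4.48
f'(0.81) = -3.81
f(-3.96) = 9.64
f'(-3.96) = -7.57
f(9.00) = -256.29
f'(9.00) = -73.78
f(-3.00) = 4.11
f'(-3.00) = -4.18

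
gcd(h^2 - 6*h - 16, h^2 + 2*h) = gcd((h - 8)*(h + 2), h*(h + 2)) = h + 2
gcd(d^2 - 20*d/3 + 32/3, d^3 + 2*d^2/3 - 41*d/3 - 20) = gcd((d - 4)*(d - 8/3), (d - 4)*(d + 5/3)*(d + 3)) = d - 4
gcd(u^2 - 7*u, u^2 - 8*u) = u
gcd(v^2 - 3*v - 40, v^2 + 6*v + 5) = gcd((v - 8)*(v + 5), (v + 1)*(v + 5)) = v + 5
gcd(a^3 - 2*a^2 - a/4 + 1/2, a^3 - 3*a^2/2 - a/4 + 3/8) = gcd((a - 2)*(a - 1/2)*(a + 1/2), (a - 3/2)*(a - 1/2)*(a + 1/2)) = a^2 - 1/4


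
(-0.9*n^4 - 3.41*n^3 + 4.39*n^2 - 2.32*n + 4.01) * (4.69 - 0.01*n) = 0.009*n^5 - 4.1869*n^4 - 16.0368*n^3 + 20.6123*n^2 - 10.9209*n + 18.8069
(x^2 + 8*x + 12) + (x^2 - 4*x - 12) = 2*x^2 + 4*x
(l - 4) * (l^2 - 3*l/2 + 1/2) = l^3 - 11*l^2/2 + 13*l/2 - 2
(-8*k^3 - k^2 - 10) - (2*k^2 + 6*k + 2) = -8*k^3 - 3*k^2 - 6*k - 12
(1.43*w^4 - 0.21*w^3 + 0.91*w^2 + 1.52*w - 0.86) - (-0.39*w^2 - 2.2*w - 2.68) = 1.43*w^4 - 0.21*w^3 + 1.3*w^2 + 3.72*w + 1.82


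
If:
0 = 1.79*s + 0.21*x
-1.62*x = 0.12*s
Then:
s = 0.00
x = 0.00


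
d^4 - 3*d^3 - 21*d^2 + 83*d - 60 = (d - 4)*(d - 3)*(d - 1)*(d + 5)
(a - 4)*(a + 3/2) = a^2 - 5*a/2 - 6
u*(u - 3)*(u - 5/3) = u^3 - 14*u^2/3 + 5*u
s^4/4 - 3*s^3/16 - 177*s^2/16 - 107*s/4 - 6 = (s/4 + 1)*(s - 8)*(s + 1/4)*(s + 3)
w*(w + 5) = w^2 + 5*w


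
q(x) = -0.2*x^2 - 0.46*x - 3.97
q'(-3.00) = 0.74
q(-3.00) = -4.39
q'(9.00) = -4.06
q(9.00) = -24.31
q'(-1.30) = 0.06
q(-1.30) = -3.71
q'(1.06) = -0.88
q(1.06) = -4.68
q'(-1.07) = -0.03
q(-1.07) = -3.71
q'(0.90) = -0.82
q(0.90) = -4.55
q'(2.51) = -1.46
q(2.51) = -6.38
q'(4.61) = -2.30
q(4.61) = -10.34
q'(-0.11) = -0.42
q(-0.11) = -3.92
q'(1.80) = -1.18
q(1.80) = -5.45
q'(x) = -0.4*x - 0.46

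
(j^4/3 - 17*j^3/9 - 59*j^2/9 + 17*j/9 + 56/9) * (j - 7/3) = j^5/3 - 8*j^4/3 - 58*j^3/27 + 464*j^2/27 + 49*j/27 - 392/27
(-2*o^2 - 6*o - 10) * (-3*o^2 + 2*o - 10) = 6*o^4 + 14*o^3 + 38*o^2 + 40*o + 100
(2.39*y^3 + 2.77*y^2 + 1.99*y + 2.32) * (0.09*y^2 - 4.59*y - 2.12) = 0.2151*y^5 - 10.7208*y^4 - 17.602*y^3 - 14.7977*y^2 - 14.8676*y - 4.9184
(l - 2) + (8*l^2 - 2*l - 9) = 8*l^2 - l - 11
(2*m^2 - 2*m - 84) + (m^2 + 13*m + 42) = 3*m^2 + 11*m - 42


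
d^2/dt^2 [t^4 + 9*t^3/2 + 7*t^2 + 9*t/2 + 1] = 12*t^2 + 27*t + 14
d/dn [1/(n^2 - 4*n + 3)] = 2*(2 - n)/(n^2 - 4*n + 3)^2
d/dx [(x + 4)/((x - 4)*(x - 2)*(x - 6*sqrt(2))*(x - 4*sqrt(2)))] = (-(x - 4)*(x - 2)*(x + 4)*(x - 6*sqrt(2)) - (x - 4)*(x - 2)*(x + 4)*(x - 4*sqrt(2)) + (x - 4)*(x - 2)*(x - 6*sqrt(2))*(x - 4*sqrt(2)) - (x - 4)*(x + 4)*(x - 6*sqrt(2))*(x - 4*sqrt(2)) - (x - 2)*(x + 4)*(x - 6*sqrt(2))*(x - 4*sqrt(2)))/((x - 4)^2*(x - 2)^2*(x - 6*sqrt(2))^2*(x - 4*sqrt(2))^2)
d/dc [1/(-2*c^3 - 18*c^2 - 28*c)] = (3*c^2 + 18*c + 14)/(2*c^2*(c^2 + 9*c + 14)^2)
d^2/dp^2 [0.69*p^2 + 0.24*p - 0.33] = 1.38000000000000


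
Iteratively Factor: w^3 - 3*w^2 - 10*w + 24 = (w - 4)*(w^2 + w - 6) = (w - 4)*(w - 2)*(w + 3)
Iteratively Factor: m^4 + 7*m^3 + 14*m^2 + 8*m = (m + 2)*(m^3 + 5*m^2 + 4*m) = (m + 1)*(m + 2)*(m^2 + 4*m) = (m + 1)*(m + 2)*(m + 4)*(m)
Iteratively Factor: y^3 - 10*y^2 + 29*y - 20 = (y - 4)*(y^2 - 6*y + 5) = (y - 5)*(y - 4)*(y - 1)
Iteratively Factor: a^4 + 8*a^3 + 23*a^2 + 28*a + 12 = (a + 3)*(a^3 + 5*a^2 + 8*a + 4) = (a + 2)*(a + 3)*(a^2 + 3*a + 2) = (a + 1)*(a + 2)*(a + 3)*(a + 2)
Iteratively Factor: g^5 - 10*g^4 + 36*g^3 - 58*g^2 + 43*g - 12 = (g - 3)*(g^4 - 7*g^3 + 15*g^2 - 13*g + 4) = (g - 3)*(g - 1)*(g^3 - 6*g^2 + 9*g - 4) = (g - 3)*(g - 1)^2*(g^2 - 5*g + 4) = (g - 3)*(g - 1)^3*(g - 4)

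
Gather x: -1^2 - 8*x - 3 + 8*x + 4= 0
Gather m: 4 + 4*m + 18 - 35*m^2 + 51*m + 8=-35*m^2 + 55*m + 30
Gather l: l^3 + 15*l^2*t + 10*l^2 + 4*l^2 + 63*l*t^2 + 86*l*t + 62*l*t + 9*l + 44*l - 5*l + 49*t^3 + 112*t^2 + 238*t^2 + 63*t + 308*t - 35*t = l^3 + l^2*(15*t + 14) + l*(63*t^2 + 148*t + 48) + 49*t^3 + 350*t^2 + 336*t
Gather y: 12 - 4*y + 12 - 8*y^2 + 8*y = -8*y^2 + 4*y + 24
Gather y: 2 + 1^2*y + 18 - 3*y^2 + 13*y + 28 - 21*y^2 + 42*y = -24*y^2 + 56*y + 48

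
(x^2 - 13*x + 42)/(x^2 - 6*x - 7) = (x - 6)/(x + 1)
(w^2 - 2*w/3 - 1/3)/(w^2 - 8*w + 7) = (w + 1/3)/(w - 7)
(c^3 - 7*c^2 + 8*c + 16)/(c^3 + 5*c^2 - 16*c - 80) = (c^2 - 3*c - 4)/(c^2 + 9*c + 20)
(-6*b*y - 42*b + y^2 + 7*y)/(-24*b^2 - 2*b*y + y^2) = (y + 7)/(4*b + y)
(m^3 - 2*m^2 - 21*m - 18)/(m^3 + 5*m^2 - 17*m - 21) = (m^2 - 3*m - 18)/(m^2 + 4*m - 21)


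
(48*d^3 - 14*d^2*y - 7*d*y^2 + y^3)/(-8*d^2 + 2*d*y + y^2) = (-24*d^2 - 5*d*y + y^2)/(4*d + y)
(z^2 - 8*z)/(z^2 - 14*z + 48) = z/(z - 6)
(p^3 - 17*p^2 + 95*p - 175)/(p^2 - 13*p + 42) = (p^2 - 10*p + 25)/(p - 6)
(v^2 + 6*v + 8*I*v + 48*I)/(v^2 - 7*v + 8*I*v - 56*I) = (v + 6)/(v - 7)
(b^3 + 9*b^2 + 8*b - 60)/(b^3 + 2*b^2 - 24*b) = (b^2 + 3*b - 10)/(b*(b - 4))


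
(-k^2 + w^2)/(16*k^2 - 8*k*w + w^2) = (-k^2 + w^2)/(16*k^2 - 8*k*w + w^2)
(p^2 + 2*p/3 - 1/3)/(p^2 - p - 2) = (p - 1/3)/(p - 2)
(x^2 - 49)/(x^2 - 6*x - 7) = (x + 7)/(x + 1)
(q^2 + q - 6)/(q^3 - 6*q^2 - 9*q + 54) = (q - 2)/(q^2 - 9*q + 18)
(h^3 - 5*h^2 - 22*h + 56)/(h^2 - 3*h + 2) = (h^2 - 3*h - 28)/(h - 1)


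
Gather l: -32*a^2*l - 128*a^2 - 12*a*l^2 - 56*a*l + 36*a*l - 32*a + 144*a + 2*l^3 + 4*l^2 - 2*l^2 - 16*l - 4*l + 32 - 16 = -128*a^2 + 112*a + 2*l^3 + l^2*(2 - 12*a) + l*(-32*a^2 - 20*a - 20) + 16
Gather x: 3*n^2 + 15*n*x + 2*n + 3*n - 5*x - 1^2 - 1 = 3*n^2 + 5*n + x*(15*n - 5) - 2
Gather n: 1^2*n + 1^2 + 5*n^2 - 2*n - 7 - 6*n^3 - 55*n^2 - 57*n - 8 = -6*n^3 - 50*n^2 - 58*n - 14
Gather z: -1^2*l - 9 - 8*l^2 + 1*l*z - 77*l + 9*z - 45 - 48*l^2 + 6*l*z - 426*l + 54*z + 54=-56*l^2 - 504*l + z*(7*l + 63)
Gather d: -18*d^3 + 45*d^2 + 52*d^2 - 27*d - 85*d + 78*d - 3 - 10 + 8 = -18*d^3 + 97*d^2 - 34*d - 5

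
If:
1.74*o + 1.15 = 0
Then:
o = -0.66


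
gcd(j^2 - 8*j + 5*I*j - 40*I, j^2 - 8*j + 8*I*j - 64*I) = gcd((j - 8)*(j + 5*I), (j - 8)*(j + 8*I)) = j - 8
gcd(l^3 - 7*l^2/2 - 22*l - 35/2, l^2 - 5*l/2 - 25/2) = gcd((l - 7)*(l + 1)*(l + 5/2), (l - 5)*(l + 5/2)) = l + 5/2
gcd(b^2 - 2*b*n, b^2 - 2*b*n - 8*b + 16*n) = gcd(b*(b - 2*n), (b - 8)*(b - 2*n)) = b - 2*n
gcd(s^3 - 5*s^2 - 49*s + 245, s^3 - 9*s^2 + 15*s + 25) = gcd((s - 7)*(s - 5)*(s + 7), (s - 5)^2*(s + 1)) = s - 5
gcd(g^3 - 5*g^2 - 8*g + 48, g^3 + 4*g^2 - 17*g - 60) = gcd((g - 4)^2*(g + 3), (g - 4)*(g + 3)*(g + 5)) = g^2 - g - 12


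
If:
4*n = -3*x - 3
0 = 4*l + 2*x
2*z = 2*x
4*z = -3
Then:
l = 3/8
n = -3/16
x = -3/4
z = -3/4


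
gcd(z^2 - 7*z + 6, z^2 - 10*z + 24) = z - 6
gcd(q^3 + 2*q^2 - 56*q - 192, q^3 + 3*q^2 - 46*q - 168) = q^2 + 10*q + 24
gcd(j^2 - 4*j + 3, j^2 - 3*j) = j - 3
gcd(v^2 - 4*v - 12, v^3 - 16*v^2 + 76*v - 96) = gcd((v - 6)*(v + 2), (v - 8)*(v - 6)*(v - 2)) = v - 6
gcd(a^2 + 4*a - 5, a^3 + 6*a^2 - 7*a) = a - 1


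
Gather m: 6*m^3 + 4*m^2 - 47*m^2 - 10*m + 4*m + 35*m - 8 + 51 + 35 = 6*m^3 - 43*m^2 + 29*m + 78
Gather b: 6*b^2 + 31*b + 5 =6*b^2 + 31*b + 5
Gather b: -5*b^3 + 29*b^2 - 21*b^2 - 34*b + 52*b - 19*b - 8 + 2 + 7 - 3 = -5*b^3 + 8*b^2 - b - 2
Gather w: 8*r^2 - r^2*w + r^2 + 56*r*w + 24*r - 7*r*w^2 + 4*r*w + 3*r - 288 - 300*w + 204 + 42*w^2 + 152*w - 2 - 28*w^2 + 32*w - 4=9*r^2 + 27*r + w^2*(14 - 7*r) + w*(-r^2 + 60*r - 116) - 90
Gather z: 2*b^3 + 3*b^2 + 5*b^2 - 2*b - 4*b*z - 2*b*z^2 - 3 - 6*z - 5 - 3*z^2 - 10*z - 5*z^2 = 2*b^3 + 8*b^2 - 2*b + z^2*(-2*b - 8) + z*(-4*b - 16) - 8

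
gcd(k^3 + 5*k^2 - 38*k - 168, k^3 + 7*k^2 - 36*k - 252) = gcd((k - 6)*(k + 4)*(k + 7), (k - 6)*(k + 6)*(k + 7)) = k^2 + k - 42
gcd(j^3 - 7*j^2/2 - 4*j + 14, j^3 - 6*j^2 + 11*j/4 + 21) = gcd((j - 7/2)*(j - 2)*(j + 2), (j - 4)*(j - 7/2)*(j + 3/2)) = j - 7/2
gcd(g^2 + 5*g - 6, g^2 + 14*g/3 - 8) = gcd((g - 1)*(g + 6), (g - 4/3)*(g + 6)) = g + 6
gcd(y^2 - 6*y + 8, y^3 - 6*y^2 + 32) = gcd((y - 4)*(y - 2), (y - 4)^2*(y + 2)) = y - 4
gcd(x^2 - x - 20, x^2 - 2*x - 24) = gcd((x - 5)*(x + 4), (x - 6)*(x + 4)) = x + 4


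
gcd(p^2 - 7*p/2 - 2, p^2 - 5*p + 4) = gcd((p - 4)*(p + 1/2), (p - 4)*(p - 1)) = p - 4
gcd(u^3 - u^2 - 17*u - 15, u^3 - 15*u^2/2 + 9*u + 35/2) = u^2 - 4*u - 5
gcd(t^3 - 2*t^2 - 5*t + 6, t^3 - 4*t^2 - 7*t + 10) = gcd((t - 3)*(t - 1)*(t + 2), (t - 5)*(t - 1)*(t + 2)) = t^2 + t - 2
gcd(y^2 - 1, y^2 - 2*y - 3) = y + 1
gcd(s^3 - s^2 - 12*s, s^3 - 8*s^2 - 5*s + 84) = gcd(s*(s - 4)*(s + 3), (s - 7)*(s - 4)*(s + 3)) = s^2 - s - 12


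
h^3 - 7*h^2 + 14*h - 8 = (h - 4)*(h - 2)*(h - 1)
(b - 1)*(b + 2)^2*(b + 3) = b^4 + 6*b^3 + 9*b^2 - 4*b - 12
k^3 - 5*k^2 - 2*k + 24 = (k - 4)*(k - 3)*(k + 2)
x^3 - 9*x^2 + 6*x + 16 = (x - 8)*(x - 2)*(x + 1)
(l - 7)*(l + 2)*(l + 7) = l^3 + 2*l^2 - 49*l - 98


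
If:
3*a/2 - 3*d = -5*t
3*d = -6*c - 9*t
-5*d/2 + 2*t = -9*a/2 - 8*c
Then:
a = 50*t/3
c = -13*t/2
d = 10*t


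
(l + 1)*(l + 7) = l^2 + 8*l + 7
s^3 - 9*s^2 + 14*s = s*(s - 7)*(s - 2)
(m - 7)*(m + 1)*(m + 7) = m^3 + m^2 - 49*m - 49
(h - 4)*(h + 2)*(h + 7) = h^3 + 5*h^2 - 22*h - 56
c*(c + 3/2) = c^2 + 3*c/2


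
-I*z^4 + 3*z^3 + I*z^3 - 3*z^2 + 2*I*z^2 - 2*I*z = z*(z + I)*(z + 2*I)*(-I*z + I)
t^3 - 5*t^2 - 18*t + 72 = (t - 6)*(t - 3)*(t + 4)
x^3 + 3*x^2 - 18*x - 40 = (x - 4)*(x + 2)*(x + 5)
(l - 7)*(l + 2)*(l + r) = l^3 + l^2*r - 5*l^2 - 5*l*r - 14*l - 14*r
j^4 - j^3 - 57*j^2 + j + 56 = (j - 8)*(j - 1)*(j + 1)*(j + 7)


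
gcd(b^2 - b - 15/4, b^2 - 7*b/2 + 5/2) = b - 5/2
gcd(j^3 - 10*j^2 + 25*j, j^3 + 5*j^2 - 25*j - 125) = j - 5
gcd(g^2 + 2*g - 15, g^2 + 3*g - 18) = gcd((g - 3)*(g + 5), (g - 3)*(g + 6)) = g - 3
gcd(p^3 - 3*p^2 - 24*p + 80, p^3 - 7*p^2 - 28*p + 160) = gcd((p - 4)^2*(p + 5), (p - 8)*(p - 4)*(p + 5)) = p^2 + p - 20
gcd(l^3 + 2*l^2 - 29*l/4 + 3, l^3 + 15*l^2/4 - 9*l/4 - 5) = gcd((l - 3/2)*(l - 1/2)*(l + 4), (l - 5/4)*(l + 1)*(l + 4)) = l + 4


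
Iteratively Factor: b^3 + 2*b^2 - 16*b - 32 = (b + 4)*(b^2 - 2*b - 8) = (b - 4)*(b + 4)*(b + 2)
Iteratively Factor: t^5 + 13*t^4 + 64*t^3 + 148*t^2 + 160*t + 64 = (t + 2)*(t^4 + 11*t^3 + 42*t^2 + 64*t + 32) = (t + 2)*(t + 4)*(t^3 + 7*t^2 + 14*t + 8) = (t + 2)*(t + 4)^2*(t^2 + 3*t + 2) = (t + 1)*(t + 2)*(t + 4)^2*(t + 2)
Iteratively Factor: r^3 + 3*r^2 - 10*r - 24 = (r + 2)*(r^2 + r - 12) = (r - 3)*(r + 2)*(r + 4)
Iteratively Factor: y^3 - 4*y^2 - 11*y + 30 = (y + 3)*(y^2 - 7*y + 10) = (y - 5)*(y + 3)*(y - 2)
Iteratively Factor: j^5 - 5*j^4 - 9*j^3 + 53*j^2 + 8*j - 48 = (j - 4)*(j^4 - j^3 - 13*j^2 + j + 12) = (j - 4)*(j - 1)*(j^3 - 13*j - 12) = (j - 4)*(j - 1)*(j + 1)*(j^2 - j - 12) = (j - 4)*(j - 1)*(j + 1)*(j + 3)*(j - 4)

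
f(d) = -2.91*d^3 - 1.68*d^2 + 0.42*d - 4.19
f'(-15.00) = -1913.43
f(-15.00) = 9432.76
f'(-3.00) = -68.07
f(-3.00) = 58.00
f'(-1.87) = -23.82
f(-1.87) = 8.18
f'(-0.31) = 0.62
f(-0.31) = -4.39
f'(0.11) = -0.06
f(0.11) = -4.17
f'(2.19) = -48.81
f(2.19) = -41.89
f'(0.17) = -0.40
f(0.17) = -4.18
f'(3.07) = -92.17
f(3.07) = -102.93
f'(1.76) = -32.54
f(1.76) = -24.52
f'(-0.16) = 0.73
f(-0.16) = -4.29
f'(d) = -8.73*d^2 - 3.36*d + 0.42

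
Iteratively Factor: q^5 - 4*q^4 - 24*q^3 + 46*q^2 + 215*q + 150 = (q + 1)*(q^4 - 5*q^3 - 19*q^2 + 65*q + 150) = (q - 5)*(q + 1)*(q^3 - 19*q - 30) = (q - 5)*(q + 1)*(q + 3)*(q^2 - 3*q - 10) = (q - 5)*(q + 1)*(q + 2)*(q + 3)*(q - 5)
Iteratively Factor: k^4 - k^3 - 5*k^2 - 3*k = (k)*(k^3 - k^2 - 5*k - 3) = k*(k + 1)*(k^2 - 2*k - 3) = k*(k - 3)*(k + 1)*(k + 1)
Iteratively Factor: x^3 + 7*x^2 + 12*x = (x)*(x^2 + 7*x + 12) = x*(x + 4)*(x + 3)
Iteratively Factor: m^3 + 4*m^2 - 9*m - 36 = (m + 4)*(m^2 - 9) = (m + 3)*(m + 4)*(m - 3)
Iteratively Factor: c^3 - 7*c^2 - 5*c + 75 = (c - 5)*(c^2 - 2*c - 15) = (c - 5)*(c + 3)*(c - 5)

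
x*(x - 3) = x^2 - 3*x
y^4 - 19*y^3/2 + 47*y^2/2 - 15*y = y*(y - 6)*(y - 5/2)*(y - 1)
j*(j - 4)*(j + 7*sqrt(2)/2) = j^3 - 4*j^2 + 7*sqrt(2)*j^2/2 - 14*sqrt(2)*j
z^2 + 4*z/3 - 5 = (z - 5/3)*(z + 3)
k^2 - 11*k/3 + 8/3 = (k - 8/3)*(k - 1)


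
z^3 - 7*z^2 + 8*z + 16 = (z - 4)^2*(z + 1)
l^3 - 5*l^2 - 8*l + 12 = (l - 6)*(l - 1)*(l + 2)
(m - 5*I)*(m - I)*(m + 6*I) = m^3 + 31*m - 30*I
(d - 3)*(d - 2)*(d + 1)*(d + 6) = d^4 + 2*d^3 - 23*d^2 + 12*d + 36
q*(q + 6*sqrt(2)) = q^2 + 6*sqrt(2)*q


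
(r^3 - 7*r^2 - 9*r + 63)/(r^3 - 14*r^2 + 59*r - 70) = (r^2 - 9)/(r^2 - 7*r + 10)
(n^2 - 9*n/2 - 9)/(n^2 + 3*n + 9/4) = 2*(n - 6)/(2*n + 3)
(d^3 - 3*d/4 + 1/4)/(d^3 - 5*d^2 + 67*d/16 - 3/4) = 4*(4*d^3 - 3*d + 1)/(16*d^3 - 80*d^2 + 67*d - 12)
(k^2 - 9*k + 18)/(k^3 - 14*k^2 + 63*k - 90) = 1/(k - 5)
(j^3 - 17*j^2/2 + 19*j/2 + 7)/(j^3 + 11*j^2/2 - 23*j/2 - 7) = (j - 7)/(j + 7)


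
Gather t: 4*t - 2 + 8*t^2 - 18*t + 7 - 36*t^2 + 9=-28*t^2 - 14*t + 14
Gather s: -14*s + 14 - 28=-14*s - 14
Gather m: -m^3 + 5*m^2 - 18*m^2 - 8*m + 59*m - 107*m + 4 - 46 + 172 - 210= -m^3 - 13*m^2 - 56*m - 80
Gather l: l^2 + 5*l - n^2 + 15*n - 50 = l^2 + 5*l - n^2 + 15*n - 50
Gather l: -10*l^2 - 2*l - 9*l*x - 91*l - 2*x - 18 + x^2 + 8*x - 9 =-10*l^2 + l*(-9*x - 93) + x^2 + 6*x - 27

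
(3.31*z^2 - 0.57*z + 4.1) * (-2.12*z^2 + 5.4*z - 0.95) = -7.0172*z^4 + 19.0824*z^3 - 14.9145*z^2 + 22.6815*z - 3.895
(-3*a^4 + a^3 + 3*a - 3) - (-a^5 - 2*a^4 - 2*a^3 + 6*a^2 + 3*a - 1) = a^5 - a^4 + 3*a^3 - 6*a^2 - 2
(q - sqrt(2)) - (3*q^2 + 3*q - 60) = -3*q^2 - 2*q - sqrt(2) + 60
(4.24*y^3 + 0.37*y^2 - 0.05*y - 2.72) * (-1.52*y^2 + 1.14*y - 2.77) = -6.4448*y^5 + 4.2712*y^4 - 11.247*y^3 + 3.0525*y^2 - 2.9623*y + 7.5344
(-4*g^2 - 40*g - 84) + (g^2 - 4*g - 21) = -3*g^2 - 44*g - 105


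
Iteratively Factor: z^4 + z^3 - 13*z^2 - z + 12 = (z - 3)*(z^3 + 4*z^2 - z - 4) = (z - 3)*(z - 1)*(z^2 + 5*z + 4) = (z - 3)*(z - 1)*(z + 1)*(z + 4)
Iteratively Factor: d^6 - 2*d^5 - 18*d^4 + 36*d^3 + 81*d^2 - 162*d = (d - 2)*(d^5 - 18*d^3 + 81*d) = (d - 3)*(d - 2)*(d^4 + 3*d^3 - 9*d^2 - 27*d) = (d - 3)^2*(d - 2)*(d^3 + 6*d^2 + 9*d) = d*(d - 3)^2*(d - 2)*(d^2 + 6*d + 9) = d*(d - 3)^2*(d - 2)*(d + 3)*(d + 3)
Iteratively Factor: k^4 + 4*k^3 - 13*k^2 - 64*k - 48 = (k - 4)*(k^3 + 8*k^2 + 19*k + 12) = (k - 4)*(k + 1)*(k^2 + 7*k + 12) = (k - 4)*(k + 1)*(k + 4)*(k + 3)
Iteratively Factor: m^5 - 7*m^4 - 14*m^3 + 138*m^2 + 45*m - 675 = (m - 5)*(m^4 - 2*m^3 - 24*m^2 + 18*m + 135) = (m - 5)*(m + 3)*(m^3 - 5*m^2 - 9*m + 45) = (m - 5)*(m + 3)^2*(m^2 - 8*m + 15) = (m - 5)*(m - 3)*(m + 3)^2*(m - 5)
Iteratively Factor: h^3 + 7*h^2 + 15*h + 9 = (h + 3)*(h^2 + 4*h + 3) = (h + 1)*(h + 3)*(h + 3)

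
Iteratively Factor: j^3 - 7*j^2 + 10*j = (j - 5)*(j^2 - 2*j) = j*(j - 5)*(j - 2)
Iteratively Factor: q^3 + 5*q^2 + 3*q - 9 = (q + 3)*(q^2 + 2*q - 3) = (q - 1)*(q + 3)*(q + 3)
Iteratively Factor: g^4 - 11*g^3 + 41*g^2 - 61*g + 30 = (g - 5)*(g^3 - 6*g^2 + 11*g - 6) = (g - 5)*(g - 2)*(g^2 - 4*g + 3) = (g - 5)*(g - 3)*(g - 2)*(g - 1)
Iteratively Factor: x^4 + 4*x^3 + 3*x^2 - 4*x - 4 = (x + 2)*(x^3 + 2*x^2 - x - 2) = (x + 1)*(x + 2)*(x^2 + x - 2) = (x - 1)*(x + 1)*(x + 2)*(x + 2)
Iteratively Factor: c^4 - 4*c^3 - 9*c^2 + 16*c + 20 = (c - 2)*(c^3 - 2*c^2 - 13*c - 10) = (c - 2)*(c + 1)*(c^2 - 3*c - 10) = (c - 5)*(c - 2)*(c + 1)*(c + 2)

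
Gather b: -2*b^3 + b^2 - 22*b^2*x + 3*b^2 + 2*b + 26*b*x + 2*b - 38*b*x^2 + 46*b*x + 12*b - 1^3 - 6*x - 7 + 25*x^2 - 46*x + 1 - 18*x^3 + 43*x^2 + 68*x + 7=-2*b^3 + b^2*(4 - 22*x) + b*(-38*x^2 + 72*x + 16) - 18*x^3 + 68*x^2 + 16*x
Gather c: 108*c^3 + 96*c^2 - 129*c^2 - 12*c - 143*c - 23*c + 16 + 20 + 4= 108*c^3 - 33*c^2 - 178*c + 40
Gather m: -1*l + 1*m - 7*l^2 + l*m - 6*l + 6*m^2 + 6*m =-7*l^2 - 7*l + 6*m^2 + m*(l + 7)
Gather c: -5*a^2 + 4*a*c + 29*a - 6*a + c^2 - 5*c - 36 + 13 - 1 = -5*a^2 + 23*a + c^2 + c*(4*a - 5) - 24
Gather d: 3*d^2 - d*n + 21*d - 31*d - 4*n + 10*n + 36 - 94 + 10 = 3*d^2 + d*(-n - 10) + 6*n - 48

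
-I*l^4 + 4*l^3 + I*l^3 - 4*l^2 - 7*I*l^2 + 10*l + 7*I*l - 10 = (l - 2*I)*(l + I)*(l + 5*I)*(-I*l + I)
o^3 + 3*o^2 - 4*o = o*(o - 1)*(o + 4)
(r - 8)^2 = r^2 - 16*r + 64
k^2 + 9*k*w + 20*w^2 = (k + 4*w)*(k + 5*w)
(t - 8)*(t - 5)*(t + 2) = t^3 - 11*t^2 + 14*t + 80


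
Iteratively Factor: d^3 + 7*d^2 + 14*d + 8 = (d + 1)*(d^2 + 6*d + 8) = (d + 1)*(d + 4)*(d + 2)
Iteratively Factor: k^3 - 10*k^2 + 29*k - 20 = (k - 1)*(k^2 - 9*k + 20) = (k - 5)*(k - 1)*(k - 4)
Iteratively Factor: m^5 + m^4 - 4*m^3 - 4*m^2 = (m)*(m^4 + m^3 - 4*m^2 - 4*m) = m*(m + 1)*(m^3 - 4*m) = m*(m - 2)*(m + 1)*(m^2 + 2*m) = m*(m - 2)*(m + 1)*(m + 2)*(m)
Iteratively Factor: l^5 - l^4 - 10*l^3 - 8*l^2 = (l)*(l^4 - l^3 - 10*l^2 - 8*l) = l*(l - 4)*(l^3 + 3*l^2 + 2*l) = l*(l - 4)*(l + 1)*(l^2 + 2*l) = l*(l - 4)*(l + 1)*(l + 2)*(l)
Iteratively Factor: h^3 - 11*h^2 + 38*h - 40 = (h - 4)*(h^2 - 7*h + 10) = (h - 5)*(h - 4)*(h - 2)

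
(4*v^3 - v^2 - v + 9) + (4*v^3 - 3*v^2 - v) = 8*v^3 - 4*v^2 - 2*v + 9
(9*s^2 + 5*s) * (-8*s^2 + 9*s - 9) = -72*s^4 + 41*s^3 - 36*s^2 - 45*s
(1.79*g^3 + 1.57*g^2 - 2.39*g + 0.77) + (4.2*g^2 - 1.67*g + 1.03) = 1.79*g^3 + 5.77*g^2 - 4.06*g + 1.8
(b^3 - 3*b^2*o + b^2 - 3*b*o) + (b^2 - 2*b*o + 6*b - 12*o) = b^3 - 3*b^2*o + 2*b^2 - 5*b*o + 6*b - 12*o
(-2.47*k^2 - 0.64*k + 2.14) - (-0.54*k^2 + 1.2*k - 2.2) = -1.93*k^2 - 1.84*k + 4.34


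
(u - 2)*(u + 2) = u^2 - 4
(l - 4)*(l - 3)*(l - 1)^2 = l^4 - 9*l^3 + 27*l^2 - 31*l + 12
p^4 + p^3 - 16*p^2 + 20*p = p*(p - 2)^2*(p + 5)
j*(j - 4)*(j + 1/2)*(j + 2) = j^4 - 3*j^3/2 - 9*j^2 - 4*j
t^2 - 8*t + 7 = (t - 7)*(t - 1)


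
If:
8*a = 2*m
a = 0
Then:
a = 0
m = 0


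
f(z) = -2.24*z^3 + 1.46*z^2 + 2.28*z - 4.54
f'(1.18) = -3.63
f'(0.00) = 2.28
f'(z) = -6.72*z^2 + 2.92*z + 2.28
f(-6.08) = 539.02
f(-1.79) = 8.90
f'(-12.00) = -1000.44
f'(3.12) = -54.02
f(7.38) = -808.56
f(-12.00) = 4049.06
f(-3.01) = 62.91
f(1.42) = -4.77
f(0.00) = -4.54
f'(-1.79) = -24.48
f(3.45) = -71.28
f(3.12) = -51.25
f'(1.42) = -7.12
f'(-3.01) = -67.39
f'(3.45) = -67.63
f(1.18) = -3.50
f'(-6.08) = -263.89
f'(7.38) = -342.17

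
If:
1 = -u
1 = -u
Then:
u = -1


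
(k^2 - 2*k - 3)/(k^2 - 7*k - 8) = (k - 3)/(k - 8)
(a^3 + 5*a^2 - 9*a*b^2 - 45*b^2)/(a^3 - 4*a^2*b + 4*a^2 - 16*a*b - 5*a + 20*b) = (a^2 - 9*b^2)/(a^2 - 4*a*b - a + 4*b)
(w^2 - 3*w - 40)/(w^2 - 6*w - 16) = (w + 5)/(w + 2)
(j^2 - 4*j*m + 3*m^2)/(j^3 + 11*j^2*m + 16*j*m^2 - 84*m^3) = (j^2 - 4*j*m + 3*m^2)/(j^3 + 11*j^2*m + 16*j*m^2 - 84*m^3)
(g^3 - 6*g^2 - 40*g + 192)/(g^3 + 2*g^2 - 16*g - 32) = (g^2 - 2*g - 48)/(g^2 + 6*g + 8)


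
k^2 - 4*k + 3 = (k - 3)*(k - 1)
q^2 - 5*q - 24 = (q - 8)*(q + 3)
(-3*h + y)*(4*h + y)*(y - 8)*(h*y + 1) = -12*h^3*y^2 + 96*h^3*y + h^2*y^3 - 8*h^2*y^2 - 12*h^2*y + 96*h^2 + h*y^4 - 8*h*y^3 + h*y^2 - 8*h*y + y^3 - 8*y^2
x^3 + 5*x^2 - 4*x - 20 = (x - 2)*(x + 2)*(x + 5)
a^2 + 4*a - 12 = (a - 2)*(a + 6)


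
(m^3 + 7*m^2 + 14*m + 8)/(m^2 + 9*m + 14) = (m^2 + 5*m + 4)/(m + 7)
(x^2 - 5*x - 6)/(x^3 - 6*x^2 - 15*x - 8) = (x - 6)/(x^2 - 7*x - 8)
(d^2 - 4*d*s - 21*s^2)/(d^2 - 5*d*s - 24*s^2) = (-d + 7*s)/(-d + 8*s)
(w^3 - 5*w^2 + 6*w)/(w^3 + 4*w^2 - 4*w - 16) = w*(w - 3)/(w^2 + 6*w + 8)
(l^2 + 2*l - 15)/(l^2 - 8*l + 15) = (l + 5)/(l - 5)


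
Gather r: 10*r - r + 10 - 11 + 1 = 9*r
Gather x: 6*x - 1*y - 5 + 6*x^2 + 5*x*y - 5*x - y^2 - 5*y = 6*x^2 + x*(5*y + 1) - y^2 - 6*y - 5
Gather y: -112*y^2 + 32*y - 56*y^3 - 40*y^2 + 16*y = -56*y^3 - 152*y^2 + 48*y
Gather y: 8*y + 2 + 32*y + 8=40*y + 10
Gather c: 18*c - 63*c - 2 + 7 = 5 - 45*c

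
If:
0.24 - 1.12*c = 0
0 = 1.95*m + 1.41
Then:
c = 0.21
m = -0.72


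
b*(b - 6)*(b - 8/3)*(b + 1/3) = b^4 - 25*b^3/3 + 118*b^2/9 + 16*b/3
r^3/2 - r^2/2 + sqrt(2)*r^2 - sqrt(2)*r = r*(r/2 + sqrt(2))*(r - 1)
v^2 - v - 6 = (v - 3)*(v + 2)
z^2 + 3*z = z*(z + 3)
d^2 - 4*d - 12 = (d - 6)*(d + 2)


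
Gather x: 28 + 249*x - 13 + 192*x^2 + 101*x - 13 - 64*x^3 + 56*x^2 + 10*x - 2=-64*x^3 + 248*x^2 + 360*x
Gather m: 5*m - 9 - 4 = 5*m - 13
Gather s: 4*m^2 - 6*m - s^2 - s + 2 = 4*m^2 - 6*m - s^2 - s + 2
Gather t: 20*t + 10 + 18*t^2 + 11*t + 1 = 18*t^2 + 31*t + 11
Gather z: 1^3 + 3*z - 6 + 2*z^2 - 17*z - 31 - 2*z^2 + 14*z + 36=0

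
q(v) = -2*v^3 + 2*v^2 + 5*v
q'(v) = -6*v^2 + 4*v + 5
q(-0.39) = -1.53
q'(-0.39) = 2.53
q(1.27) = 5.48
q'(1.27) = 0.40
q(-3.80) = 119.62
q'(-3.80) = -96.84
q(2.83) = -15.16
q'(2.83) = -31.73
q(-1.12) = -0.28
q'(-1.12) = -7.01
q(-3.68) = 108.36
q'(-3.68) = -90.97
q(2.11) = 0.67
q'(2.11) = -13.27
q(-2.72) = 41.44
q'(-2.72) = -50.27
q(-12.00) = 3684.00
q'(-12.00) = -907.00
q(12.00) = -3108.00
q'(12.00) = -811.00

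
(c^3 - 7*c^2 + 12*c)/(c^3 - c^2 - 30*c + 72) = c/(c + 6)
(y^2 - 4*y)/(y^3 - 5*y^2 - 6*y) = (4 - y)/(-y^2 + 5*y + 6)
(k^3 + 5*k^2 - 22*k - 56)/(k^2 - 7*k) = (k^3 + 5*k^2 - 22*k - 56)/(k*(k - 7))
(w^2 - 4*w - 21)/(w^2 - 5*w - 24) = (w - 7)/(w - 8)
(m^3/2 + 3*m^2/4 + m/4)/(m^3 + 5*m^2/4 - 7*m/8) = 2*(2*m^2 + 3*m + 1)/(8*m^2 + 10*m - 7)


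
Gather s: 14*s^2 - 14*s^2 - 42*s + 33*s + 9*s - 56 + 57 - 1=0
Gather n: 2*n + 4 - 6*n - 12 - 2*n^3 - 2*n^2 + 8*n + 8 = -2*n^3 - 2*n^2 + 4*n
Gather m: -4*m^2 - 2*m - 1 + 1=-4*m^2 - 2*m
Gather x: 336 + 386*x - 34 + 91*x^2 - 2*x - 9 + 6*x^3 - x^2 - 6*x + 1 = 6*x^3 + 90*x^2 + 378*x + 294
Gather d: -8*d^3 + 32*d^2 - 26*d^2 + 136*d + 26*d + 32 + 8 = -8*d^3 + 6*d^2 + 162*d + 40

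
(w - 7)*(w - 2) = w^2 - 9*w + 14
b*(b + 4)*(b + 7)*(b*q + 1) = b^4*q + 11*b^3*q + b^3 + 28*b^2*q + 11*b^2 + 28*b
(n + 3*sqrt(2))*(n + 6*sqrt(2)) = n^2 + 9*sqrt(2)*n + 36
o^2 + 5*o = o*(o + 5)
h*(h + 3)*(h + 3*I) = h^3 + 3*h^2 + 3*I*h^2 + 9*I*h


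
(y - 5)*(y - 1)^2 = y^3 - 7*y^2 + 11*y - 5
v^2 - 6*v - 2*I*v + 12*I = (v - 6)*(v - 2*I)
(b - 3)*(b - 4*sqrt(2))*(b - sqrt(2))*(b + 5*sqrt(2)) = b^4 - 3*b^3 - 42*b^2 + 40*sqrt(2)*b + 126*b - 120*sqrt(2)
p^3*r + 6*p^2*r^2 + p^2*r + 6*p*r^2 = p*(p + 6*r)*(p*r + r)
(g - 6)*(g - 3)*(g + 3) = g^3 - 6*g^2 - 9*g + 54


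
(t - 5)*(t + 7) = t^2 + 2*t - 35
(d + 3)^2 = d^2 + 6*d + 9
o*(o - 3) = o^2 - 3*o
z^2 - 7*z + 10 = (z - 5)*(z - 2)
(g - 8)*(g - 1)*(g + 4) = g^3 - 5*g^2 - 28*g + 32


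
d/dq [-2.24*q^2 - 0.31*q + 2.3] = -4.48*q - 0.31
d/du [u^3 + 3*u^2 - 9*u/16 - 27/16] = 3*u^2 + 6*u - 9/16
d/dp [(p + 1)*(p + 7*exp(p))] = p + (p + 1)*(7*exp(p) + 1) + 7*exp(p)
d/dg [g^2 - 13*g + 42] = 2*g - 13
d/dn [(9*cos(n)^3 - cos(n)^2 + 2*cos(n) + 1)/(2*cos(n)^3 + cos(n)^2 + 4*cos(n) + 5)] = (-11*cos(n)^4 - 64*cos(n)^3 - 123*cos(n)^2 + 12*cos(n) - 6)*sin(n)/((cos(n) + 1)^2*(cos(n) - cos(2*n) - 6)^2)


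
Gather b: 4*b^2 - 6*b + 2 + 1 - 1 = 4*b^2 - 6*b + 2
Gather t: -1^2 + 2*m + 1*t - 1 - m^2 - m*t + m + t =-m^2 + 3*m + t*(2 - m) - 2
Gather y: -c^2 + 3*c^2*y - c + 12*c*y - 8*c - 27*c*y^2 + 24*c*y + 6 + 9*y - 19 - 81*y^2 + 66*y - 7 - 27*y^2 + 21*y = -c^2 - 9*c + y^2*(-27*c - 108) + y*(3*c^2 + 36*c + 96) - 20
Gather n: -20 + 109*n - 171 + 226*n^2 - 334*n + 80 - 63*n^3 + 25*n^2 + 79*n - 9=-63*n^3 + 251*n^2 - 146*n - 120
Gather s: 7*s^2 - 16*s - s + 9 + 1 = 7*s^2 - 17*s + 10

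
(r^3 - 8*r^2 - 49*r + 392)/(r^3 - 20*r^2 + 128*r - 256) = (r^2 - 49)/(r^2 - 12*r + 32)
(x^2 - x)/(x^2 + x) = (x - 1)/(x + 1)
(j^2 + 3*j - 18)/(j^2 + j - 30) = (j - 3)/(j - 5)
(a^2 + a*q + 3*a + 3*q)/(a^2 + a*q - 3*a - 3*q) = (a + 3)/(a - 3)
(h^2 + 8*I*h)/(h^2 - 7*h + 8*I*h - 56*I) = h/(h - 7)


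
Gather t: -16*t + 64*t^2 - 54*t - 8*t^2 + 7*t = 56*t^2 - 63*t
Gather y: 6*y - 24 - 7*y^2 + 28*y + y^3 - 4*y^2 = y^3 - 11*y^2 + 34*y - 24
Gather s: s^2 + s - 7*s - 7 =s^2 - 6*s - 7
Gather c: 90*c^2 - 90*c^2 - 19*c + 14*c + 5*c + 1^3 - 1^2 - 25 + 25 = 0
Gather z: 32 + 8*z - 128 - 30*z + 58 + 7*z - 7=-15*z - 45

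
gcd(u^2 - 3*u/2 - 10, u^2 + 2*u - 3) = 1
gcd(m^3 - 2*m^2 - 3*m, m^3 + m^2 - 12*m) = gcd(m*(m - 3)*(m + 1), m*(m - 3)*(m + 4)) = m^2 - 3*m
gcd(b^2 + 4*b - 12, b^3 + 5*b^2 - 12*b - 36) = b + 6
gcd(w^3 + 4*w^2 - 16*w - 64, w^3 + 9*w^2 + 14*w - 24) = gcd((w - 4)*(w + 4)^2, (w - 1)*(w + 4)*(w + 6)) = w + 4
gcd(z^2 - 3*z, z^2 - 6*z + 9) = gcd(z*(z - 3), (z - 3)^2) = z - 3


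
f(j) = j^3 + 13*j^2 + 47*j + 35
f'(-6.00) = -1.00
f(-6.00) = 5.00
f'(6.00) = 311.00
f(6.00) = 1001.00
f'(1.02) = 76.64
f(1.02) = 97.53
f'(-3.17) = -5.27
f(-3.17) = -15.21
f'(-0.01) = 46.74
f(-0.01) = 34.53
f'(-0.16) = 42.92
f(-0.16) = 27.81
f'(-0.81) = 27.91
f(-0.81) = 4.93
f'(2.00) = 111.00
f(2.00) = 189.00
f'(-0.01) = 46.74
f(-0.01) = 34.53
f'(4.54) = 226.87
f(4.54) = 609.91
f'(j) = 3*j^2 + 26*j + 47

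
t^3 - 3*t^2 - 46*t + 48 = (t - 8)*(t - 1)*(t + 6)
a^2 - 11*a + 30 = (a - 6)*(a - 5)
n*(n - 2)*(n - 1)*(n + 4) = n^4 + n^3 - 10*n^2 + 8*n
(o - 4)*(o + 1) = o^2 - 3*o - 4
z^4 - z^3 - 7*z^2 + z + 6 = (z - 3)*(z - 1)*(z + 1)*(z + 2)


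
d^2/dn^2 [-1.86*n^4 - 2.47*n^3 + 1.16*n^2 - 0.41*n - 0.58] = -22.32*n^2 - 14.82*n + 2.32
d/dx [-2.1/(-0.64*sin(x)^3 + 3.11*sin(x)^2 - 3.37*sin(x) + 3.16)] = (-4.032*sin(x)^2 + 13.062*sin(x) - 7.077)*cos(x)/(0.64*sin(x)^3 - 3.11*sin(x)^2 + 3.37*sin(x) - 3.16)^2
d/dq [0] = 0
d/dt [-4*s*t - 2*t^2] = -4*s - 4*t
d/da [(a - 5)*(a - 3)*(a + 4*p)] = 3*a^2 + 8*a*p - 16*a - 32*p + 15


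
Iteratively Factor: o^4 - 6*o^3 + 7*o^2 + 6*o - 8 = (o - 2)*(o^3 - 4*o^2 - o + 4) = (o - 2)*(o + 1)*(o^2 - 5*o + 4) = (o - 2)*(o - 1)*(o + 1)*(o - 4)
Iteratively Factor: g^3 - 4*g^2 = (g)*(g^2 - 4*g) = g^2*(g - 4)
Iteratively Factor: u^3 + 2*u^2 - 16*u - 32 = (u - 4)*(u^2 + 6*u + 8) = (u - 4)*(u + 4)*(u + 2)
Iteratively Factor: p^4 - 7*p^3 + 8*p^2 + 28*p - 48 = (p - 3)*(p^3 - 4*p^2 - 4*p + 16) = (p - 4)*(p - 3)*(p^2 - 4) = (p - 4)*(p - 3)*(p + 2)*(p - 2)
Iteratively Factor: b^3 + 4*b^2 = (b)*(b^2 + 4*b) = b*(b + 4)*(b)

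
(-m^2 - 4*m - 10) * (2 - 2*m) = 2*m^3 + 6*m^2 + 12*m - 20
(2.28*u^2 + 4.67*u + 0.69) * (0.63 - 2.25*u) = -5.13*u^3 - 9.0711*u^2 + 1.3896*u + 0.4347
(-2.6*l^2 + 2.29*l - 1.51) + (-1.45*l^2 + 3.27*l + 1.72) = -4.05*l^2 + 5.56*l + 0.21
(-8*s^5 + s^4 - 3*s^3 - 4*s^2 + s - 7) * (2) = -16*s^5 + 2*s^4 - 6*s^3 - 8*s^2 + 2*s - 14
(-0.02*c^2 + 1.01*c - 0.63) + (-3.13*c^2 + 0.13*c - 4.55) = -3.15*c^2 + 1.14*c - 5.18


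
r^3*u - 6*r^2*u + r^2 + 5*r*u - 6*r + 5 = (r - 5)*(r - 1)*(r*u + 1)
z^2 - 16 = (z - 4)*(z + 4)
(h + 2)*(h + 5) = h^2 + 7*h + 10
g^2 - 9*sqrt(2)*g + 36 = (g - 6*sqrt(2))*(g - 3*sqrt(2))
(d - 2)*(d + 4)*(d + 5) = d^3 + 7*d^2 + 2*d - 40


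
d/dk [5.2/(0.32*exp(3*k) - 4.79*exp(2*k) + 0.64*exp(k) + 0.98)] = (-4.992*exp(2*k) + 49.816*exp(k) - 3.328)*exp(k)/(0.32*exp(3*k) - 4.79*exp(2*k) + 0.64*exp(k) + 0.98)^2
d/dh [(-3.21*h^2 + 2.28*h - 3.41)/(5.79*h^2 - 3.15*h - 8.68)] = (-3.08969999999999*h^2 + 95.2134*h - 30.5319)/(33.5241*h^4 - 36.477*h^3 - 90.5919*h^2 + 54.684*h + 75.3424)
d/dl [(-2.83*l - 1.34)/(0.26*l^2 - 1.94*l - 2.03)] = (0.7358*l^2 + 0.6968*l + 3.1453)/(0.0676*l^4 - 1.0088*l^3 + 2.708*l^2 + 7.8764*l + 4.1209)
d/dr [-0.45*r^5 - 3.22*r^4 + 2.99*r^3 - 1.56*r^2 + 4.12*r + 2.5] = -2.25*r^4 - 12.88*r^3 + 8.97*r^2 - 3.12*r + 4.12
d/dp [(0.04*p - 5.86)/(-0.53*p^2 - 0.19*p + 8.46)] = (0.0212*p^2 - 6.2116*p - 0.775)/(0.2809*p^4 + 0.2014*p^3 - 8.9315*p^2 - 3.2148*p + 71.5716)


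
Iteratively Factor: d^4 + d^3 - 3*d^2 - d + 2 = (d - 1)*(d^3 + 2*d^2 - d - 2) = (d - 1)*(d + 1)*(d^2 + d - 2) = (d - 1)^2*(d + 1)*(d + 2)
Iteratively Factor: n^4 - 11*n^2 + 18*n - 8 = (n - 2)*(n^3 + 2*n^2 - 7*n + 4) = (n - 2)*(n - 1)*(n^2 + 3*n - 4) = (n - 2)*(n - 1)^2*(n + 4)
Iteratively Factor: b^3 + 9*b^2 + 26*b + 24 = (b + 4)*(b^2 + 5*b + 6) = (b + 3)*(b + 4)*(b + 2)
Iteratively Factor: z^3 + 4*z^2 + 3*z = (z)*(z^2 + 4*z + 3) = z*(z + 1)*(z + 3)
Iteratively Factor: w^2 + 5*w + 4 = (w + 1)*(w + 4)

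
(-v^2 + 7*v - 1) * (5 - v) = v^3 - 12*v^2 + 36*v - 5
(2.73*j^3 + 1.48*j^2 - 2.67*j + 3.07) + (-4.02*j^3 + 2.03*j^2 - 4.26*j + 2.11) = -1.29*j^3 + 3.51*j^2 - 6.93*j + 5.18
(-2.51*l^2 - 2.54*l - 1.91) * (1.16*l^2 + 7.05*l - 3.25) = -2.9116*l^4 - 20.6419*l^3 - 11.9651*l^2 - 5.2105*l + 6.2075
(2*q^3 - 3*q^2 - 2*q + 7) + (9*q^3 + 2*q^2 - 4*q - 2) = 11*q^3 - q^2 - 6*q + 5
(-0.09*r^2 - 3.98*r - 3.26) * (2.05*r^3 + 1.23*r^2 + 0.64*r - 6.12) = -0.1845*r^5 - 8.2697*r^4 - 11.636*r^3 - 6.0062*r^2 + 22.2712*r + 19.9512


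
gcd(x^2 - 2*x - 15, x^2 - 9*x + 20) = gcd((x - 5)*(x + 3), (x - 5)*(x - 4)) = x - 5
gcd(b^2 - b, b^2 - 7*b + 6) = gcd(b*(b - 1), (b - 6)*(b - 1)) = b - 1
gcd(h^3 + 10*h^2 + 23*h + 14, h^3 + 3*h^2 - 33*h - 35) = h^2 + 8*h + 7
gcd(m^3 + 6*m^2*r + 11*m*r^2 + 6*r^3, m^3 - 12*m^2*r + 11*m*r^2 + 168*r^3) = m + 3*r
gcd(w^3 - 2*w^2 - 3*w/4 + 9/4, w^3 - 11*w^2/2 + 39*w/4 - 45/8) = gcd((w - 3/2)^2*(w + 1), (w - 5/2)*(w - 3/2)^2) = w^2 - 3*w + 9/4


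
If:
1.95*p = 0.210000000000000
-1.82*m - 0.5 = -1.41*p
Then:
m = -0.19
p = 0.11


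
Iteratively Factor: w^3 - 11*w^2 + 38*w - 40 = (w - 2)*(w^2 - 9*w + 20) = (w - 5)*(w - 2)*(w - 4)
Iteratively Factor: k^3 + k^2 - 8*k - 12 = (k - 3)*(k^2 + 4*k + 4) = (k - 3)*(k + 2)*(k + 2)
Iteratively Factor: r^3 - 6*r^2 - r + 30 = (r - 3)*(r^2 - 3*r - 10) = (r - 5)*(r - 3)*(r + 2)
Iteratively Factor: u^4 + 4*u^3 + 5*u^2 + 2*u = (u + 2)*(u^3 + 2*u^2 + u) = (u + 1)*(u + 2)*(u^2 + u) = (u + 1)^2*(u + 2)*(u)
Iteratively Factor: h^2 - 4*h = (h)*(h - 4)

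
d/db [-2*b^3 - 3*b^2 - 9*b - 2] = -6*b^2 - 6*b - 9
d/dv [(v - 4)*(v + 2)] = 2*v - 2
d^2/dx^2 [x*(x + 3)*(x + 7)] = 6*x + 20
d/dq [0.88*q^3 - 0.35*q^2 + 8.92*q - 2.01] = 2.64*q^2 - 0.7*q + 8.92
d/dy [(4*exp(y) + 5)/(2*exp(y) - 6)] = -17*exp(y)/(2*(exp(y) - 3)^2)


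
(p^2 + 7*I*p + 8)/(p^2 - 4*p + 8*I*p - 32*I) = (p - I)/(p - 4)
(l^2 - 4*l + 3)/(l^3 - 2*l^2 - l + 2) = (l - 3)/(l^2 - l - 2)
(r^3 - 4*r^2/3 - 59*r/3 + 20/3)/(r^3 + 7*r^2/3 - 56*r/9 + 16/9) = 3*(r - 5)/(3*r - 4)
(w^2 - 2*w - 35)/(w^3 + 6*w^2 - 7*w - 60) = (w - 7)/(w^2 + w - 12)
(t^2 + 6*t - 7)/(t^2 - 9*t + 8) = (t + 7)/(t - 8)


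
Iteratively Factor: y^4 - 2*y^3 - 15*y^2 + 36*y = (y)*(y^3 - 2*y^2 - 15*y + 36) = y*(y - 3)*(y^2 + y - 12) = y*(y - 3)^2*(y + 4)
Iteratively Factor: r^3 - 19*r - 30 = (r + 3)*(r^2 - 3*r - 10) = (r - 5)*(r + 3)*(r + 2)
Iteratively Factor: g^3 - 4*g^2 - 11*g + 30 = (g - 2)*(g^2 - 2*g - 15) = (g - 5)*(g - 2)*(g + 3)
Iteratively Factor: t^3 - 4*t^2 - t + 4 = (t - 4)*(t^2 - 1) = (t - 4)*(t - 1)*(t + 1)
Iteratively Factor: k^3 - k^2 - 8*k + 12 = (k - 2)*(k^2 + k - 6) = (k - 2)^2*(k + 3)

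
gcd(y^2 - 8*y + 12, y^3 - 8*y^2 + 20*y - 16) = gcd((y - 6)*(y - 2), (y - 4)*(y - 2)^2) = y - 2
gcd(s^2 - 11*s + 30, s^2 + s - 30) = s - 5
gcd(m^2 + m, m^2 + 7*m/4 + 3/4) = m + 1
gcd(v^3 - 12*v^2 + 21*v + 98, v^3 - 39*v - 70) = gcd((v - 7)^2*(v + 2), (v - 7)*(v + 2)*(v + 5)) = v^2 - 5*v - 14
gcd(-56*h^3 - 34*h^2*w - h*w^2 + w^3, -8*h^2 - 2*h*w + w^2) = 2*h + w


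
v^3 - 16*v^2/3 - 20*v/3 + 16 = (v - 6)*(v - 4/3)*(v + 2)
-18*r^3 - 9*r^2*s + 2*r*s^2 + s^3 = (-3*r + s)*(2*r + s)*(3*r + s)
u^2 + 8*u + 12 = (u + 2)*(u + 6)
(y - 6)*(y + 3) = y^2 - 3*y - 18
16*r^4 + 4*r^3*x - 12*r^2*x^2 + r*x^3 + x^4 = (-2*r + x)^2*(r + x)*(4*r + x)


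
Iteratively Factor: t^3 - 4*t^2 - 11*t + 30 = (t - 5)*(t^2 + t - 6) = (t - 5)*(t - 2)*(t + 3)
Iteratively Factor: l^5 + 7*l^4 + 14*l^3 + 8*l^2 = (l + 2)*(l^4 + 5*l^3 + 4*l^2) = (l + 1)*(l + 2)*(l^3 + 4*l^2) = (l + 1)*(l + 2)*(l + 4)*(l^2) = l*(l + 1)*(l + 2)*(l + 4)*(l)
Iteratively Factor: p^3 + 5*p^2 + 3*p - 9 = (p + 3)*(p^2 + 2*p - 3) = (p + 3)^2*(p - 1)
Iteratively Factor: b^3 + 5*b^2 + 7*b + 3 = (b + 1)*(b^2 + 4*b + 3) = (b + 1)*(b + 3)*(b + 1)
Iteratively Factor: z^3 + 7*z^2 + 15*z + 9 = (z + 3)*(z^2 + 4*z + 3) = (z + 1)*(z + 3)*(z + 3)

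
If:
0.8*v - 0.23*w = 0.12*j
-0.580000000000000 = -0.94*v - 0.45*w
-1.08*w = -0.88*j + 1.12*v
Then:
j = 1.14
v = 0.34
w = 0.58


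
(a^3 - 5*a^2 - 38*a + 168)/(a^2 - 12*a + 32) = (a^2 - a - 42)/(a - 8)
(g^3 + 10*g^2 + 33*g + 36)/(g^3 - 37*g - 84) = (g + 3)/(g - 7)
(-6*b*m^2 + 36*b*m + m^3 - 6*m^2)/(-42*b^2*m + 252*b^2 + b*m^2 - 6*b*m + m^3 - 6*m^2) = m/(7*b + m)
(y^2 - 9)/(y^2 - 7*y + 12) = (y + 3)/(y - 4)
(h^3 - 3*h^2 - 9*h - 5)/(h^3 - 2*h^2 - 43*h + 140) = (h^2 + 2*h + 1)/(h^2 + 3*h - 28)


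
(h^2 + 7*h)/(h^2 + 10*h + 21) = h/(h + 3)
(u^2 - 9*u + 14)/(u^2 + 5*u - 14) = (u - 7)/(u + 7)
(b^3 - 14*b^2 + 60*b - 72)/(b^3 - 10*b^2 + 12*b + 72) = (b - 2)/(b + 2)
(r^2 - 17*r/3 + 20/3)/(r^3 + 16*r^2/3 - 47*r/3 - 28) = (3*r^2 - 17*r + 20)/(3*r^3 + 16*r^2 - 47*r - 84)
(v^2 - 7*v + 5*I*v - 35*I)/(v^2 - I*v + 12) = (v^2 + v*(-7 + 5*I) - 35*I)/(v^2 - I*v + 12)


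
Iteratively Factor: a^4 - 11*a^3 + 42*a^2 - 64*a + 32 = (a - 1)*(a^3 - 10*a^2 + 32*a - 32) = (a - 2)*(a - 1)*(a^2 - 8*a + 16) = (a - 4)*(a - 2)*(a - 1)*(a - 4)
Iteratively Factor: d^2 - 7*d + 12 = (d - 3)*(d - 4)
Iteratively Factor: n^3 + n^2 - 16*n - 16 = (n + 1)*(n^2 - 16) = (n - 4)*(n + 1)*(n + 4)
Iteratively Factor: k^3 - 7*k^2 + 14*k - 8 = (k - 2)*(k^2 - 5*k + 4) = (k - 2)*(k - 1)*(k - 4)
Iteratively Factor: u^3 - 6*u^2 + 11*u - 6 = (u - 1)*(u^2 - 5*u + 6) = (u - 3)*(u - 1)*(u - 2)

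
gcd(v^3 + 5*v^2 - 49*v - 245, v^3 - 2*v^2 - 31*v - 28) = v - 7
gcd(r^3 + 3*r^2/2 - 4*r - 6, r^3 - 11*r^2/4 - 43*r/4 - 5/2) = r + 2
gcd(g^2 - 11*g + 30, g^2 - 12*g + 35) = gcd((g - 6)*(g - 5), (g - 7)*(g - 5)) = g - 5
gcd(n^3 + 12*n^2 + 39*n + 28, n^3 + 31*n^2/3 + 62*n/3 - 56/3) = n^2 + 11*n + 28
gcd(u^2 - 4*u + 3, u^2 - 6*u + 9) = u - 3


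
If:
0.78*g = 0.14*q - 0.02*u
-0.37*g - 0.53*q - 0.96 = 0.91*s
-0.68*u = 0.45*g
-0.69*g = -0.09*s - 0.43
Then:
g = 0.33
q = 1.81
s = -2.24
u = -0.22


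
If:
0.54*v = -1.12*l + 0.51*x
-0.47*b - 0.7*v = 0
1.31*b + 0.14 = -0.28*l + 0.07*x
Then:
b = -0.041052577897904*x - 0.0999541027079402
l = 0.442067418022337*x - 0.0323575909021368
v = 0.0275638737314498*x + 0.067112040389617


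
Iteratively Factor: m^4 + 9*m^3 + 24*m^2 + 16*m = (m + 4)*(m^3 + 5*m^2 + 4*m) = (m + 4)^2*(m^2 + m) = m*(m + 4)^2*(m + 1)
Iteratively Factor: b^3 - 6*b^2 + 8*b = (b - 4)*(b^2 - 2*b) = (b - 4)*(b - 2)*(b)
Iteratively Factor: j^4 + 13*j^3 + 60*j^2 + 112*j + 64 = (j + 1)*(j^3 + 12*j^2 + 48*j + 64) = (j + 1)*(j + 4)*(j^2 + 8*j + 16) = (j + 1)*(j + 4)^2*(j + 4)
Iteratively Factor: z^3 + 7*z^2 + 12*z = (z)*(z^2 + 7*z + 12) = z*(z + 3)*(z + 4)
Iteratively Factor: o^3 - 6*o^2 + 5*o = (o)*(o^2 - 6*o + 5) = o*(o - 1)*(o - 5)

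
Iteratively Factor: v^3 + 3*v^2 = (v)*(v^2 + 3*v) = v^2*(v + 3)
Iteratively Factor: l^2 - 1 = (l - 1)*(l + 1)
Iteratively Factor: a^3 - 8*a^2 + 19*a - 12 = (a - 4)*(a^2 - 4*a + 3) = (a - 4)*(a - 1)*(a - 3)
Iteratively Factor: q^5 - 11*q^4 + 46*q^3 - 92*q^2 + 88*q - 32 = (q - 2)*(q^4 - 9*q^3 + 28*q^2 - 36*q + 16) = (q - 2)^2*(q^3 - 7*q^2 + 14*q - 8) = (q - 2)^2*(q - 1)*(q^2 - 6*q + 8) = (q - 4)*(q - 2)^2*(q - 1)*(q - 2)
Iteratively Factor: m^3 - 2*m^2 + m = (m - 1)*(m^2 - m) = m*(m - 1)*(m - 1)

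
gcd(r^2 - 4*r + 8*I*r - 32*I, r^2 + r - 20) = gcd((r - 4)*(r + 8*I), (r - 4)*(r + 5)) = r - 4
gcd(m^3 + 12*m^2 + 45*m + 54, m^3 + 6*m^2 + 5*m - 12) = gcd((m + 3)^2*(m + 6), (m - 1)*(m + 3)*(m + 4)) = m + 3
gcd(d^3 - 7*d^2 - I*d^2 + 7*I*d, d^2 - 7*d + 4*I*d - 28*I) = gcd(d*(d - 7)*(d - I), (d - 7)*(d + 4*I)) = d - 7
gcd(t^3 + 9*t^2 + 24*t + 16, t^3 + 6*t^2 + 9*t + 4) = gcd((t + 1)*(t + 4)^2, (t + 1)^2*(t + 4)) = t^2 + 5*t + 4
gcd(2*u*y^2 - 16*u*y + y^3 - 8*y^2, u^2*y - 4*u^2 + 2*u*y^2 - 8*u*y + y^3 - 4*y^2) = 1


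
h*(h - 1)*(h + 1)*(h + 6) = h^4 + 6*h^3 - h^2 - 6*h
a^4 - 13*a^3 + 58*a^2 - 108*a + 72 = (a - 6)*(a - 3)*(a - 2)^2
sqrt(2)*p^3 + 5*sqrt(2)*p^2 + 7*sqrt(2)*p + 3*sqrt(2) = (p + 1)*(p + 3)*(sqrt(2)*p + sqrt(2))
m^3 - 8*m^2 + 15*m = m*(m - 5)*(m - 3)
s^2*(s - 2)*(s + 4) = s^4 + 2*s^3 - 8*s^2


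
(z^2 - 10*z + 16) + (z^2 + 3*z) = 2*z^2 - 7*z + 16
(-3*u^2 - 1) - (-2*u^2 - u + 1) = -u^2 + u - 2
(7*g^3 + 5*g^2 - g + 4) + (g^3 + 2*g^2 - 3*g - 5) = 8*g^3 + 7*g^2 - 4*g - 1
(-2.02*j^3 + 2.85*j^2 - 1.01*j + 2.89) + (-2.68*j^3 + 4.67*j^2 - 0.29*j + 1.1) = -4.7*j^3 + 7.52*j^2 - 1.3*j + 3.99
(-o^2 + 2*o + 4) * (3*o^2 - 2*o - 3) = -3*o^4 + 8*o^3 + 11*o^2 - 14*o - 12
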